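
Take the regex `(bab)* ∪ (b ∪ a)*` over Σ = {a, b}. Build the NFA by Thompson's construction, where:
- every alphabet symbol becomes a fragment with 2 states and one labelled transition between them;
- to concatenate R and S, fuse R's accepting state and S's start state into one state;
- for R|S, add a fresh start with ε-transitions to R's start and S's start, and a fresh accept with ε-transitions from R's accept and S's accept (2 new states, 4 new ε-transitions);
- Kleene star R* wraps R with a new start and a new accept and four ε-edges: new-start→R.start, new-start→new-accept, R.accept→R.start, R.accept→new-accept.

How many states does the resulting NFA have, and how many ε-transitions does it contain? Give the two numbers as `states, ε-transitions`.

Per subexpression:
Each of the 5 symbol leaves contributes 2 states and 0 ε-transitions.
  bab — 4 states, 0 ε-transitions
  (bab)* — 6 states, 4 ε-transitions
  b ∪ a — 6 states, 4 ε-transitions
  (b ∪ a)* — 8 states, 8 ε-transitions
  (bab)* ∪ (b ∪ a)* — 16 states, 16 ε-transitions

16, 16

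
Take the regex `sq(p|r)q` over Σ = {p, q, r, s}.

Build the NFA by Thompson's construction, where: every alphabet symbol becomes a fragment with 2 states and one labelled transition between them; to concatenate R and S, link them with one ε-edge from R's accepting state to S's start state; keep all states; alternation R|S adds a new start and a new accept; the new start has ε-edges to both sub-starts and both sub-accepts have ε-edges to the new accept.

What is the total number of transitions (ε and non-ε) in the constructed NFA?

Per subexpression:
Each of the 5 symbol leaves contributes 1 transition (1 symbol, 0 ε).
  p|r = 6 transitions (2 symbol, 4 ε)
  sq(p|r)q = 12 transitions (5 symbol, 7 ε)

12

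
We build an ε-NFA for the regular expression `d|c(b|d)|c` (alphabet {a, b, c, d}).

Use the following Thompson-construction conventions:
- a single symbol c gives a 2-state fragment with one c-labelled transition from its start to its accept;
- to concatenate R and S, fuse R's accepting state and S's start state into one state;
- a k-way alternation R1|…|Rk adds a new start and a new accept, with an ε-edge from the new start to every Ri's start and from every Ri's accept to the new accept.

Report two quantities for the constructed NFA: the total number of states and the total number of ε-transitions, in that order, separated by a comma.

13, 10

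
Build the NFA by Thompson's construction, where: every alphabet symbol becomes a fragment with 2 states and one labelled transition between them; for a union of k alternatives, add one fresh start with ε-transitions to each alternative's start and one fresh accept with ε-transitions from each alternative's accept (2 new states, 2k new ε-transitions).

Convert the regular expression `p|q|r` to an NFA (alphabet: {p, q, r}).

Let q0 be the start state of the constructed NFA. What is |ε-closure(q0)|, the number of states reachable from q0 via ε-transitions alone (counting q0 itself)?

4

Compute the ε-closure size of each fragment's start state recursively; a symbol fragment's start has no outgoing ε-edge, so its closure is just itself (size 1).
  p|q|r — |ε-closure| = 1 + 1 + 1 + 1 = 4 (the new accept is not ε-reachable since no branch accepts ε)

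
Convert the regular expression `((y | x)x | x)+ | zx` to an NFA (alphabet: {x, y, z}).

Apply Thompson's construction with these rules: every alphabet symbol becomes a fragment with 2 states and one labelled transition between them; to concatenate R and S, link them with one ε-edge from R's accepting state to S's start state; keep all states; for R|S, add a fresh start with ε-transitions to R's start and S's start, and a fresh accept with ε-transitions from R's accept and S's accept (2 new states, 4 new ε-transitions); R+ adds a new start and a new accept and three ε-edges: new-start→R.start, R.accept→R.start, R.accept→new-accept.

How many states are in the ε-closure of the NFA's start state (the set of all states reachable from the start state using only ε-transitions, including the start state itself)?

8

Work bottom-up. For each fragment F, track |ε-closure(F.start)| and whether F's accept lies in that closure (i.e. whether F accepts ε). A single-symbol fragment has closure size 1 and does not accept ε.
  y | x → |closure| = 1 + 1 + 1 = 3 (the new accept is not ε-reachable since no branch accepts ε)
  (y | x)x → same as the first factor's closure: |closure| = 3
  (y | x)x | x → |closure| = 1 + 3 + 1 = 5 (the new accept is not ε-reachable since no branch accepts ε)
  ((y | x)x | x)+ → |closure| = 1 + 5 = 6 (the body doesn't accept ε, so the new accept is not reached)
  zx → same as the first factor's closure: |closure| = 1
  ((y | x)x | x)+ | zx → |closure| = 1 + 6 + 1 = 8 (the new accept is not ε-reachable since no branch accepts ε)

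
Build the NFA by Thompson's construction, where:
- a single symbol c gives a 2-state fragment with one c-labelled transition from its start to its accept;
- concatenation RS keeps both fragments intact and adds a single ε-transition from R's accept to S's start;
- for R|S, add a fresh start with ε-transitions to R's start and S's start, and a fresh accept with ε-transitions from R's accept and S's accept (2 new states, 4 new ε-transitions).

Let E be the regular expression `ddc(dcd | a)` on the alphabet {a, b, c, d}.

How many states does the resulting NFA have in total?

Recursing over subexpressions:
Each of the 7 symbol leaves contributes a 2-state fragment.
  dcd = 6 states
  dcd | a = 10 states
  ddc(dcd | a) = 16 states

16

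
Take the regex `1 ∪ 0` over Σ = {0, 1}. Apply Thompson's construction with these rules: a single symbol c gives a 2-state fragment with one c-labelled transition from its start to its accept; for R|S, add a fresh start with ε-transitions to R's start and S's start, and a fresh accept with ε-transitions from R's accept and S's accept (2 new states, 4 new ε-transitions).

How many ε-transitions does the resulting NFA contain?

By structural recursion:
Each of the 2 symbol leaves contributes 0 ε-transitions.
  1 ∪ 0 → 4 ε-transitions

4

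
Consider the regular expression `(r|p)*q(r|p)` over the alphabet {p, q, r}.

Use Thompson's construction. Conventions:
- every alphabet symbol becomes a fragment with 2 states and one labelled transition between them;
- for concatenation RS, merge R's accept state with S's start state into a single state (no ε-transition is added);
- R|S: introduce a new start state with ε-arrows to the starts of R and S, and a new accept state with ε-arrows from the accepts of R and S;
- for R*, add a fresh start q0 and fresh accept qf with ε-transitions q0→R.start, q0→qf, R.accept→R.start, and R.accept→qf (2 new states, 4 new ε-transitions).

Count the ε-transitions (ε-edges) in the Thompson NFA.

12

Building bottom-up:
Each of the 5 symbol leaves contributes 0 ε-transitions.
  r|p — 4 ε-transitions
  (r|p)* — 8 ε-transitions
  r|p — 4 ε-transitions
  (r|p)*q(r|p) — 12 ε-transitions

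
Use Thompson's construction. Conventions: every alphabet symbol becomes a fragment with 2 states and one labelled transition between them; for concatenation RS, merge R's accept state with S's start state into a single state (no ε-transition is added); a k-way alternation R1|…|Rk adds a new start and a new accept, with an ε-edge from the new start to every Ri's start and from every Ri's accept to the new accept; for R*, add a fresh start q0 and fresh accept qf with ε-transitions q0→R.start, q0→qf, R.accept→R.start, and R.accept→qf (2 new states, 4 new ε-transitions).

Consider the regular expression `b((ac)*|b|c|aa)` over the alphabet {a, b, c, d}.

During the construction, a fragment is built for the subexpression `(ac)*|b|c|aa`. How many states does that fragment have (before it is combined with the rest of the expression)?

14

Fragment for `(ac)*|b|c|aa`:
Each of the 6 symbol leaves contributes a 2-state fragment.
  ac : 3 states
  (ac)* : 5 states
  aa : 3 states
  (ac)*|b|c|aa : 14 states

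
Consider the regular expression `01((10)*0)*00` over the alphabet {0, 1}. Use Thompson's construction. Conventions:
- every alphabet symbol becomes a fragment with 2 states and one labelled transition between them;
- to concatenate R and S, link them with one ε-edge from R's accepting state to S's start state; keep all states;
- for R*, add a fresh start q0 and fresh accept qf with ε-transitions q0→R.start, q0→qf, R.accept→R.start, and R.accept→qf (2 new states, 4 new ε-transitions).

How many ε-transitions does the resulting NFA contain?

14

Building bottom-up:
Each of the 7 symbol leaves contributes 0 ε-transitions.
  10 — 1 ε-transition
  (10)* — 5 ε-transitions
  (10)*0 — 6 ε-transitions
  ((10)*0)* — 10 ε-transitions
  01((10)*0)*00 — 14 ε-transitions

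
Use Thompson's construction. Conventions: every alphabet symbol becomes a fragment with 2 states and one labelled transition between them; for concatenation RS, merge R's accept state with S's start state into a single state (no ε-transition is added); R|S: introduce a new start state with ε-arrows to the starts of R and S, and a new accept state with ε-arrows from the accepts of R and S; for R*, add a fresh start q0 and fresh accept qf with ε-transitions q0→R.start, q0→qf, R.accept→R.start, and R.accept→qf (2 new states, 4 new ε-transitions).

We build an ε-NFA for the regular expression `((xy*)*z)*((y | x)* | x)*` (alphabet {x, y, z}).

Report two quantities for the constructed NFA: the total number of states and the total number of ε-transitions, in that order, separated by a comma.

23, 28

Bottom-up over the parse tree:
Each of the 6 symbol leaves contributes 2 states and 0 ε-transitions.
  y* : 4 states, 4 ε-transitions
  xy* : 5 states, 4 ε-transitions
  (xy*)* : 7 states, 8 ε-transitions
  (xy*)*z : 8 states, 8 ε-transitions
  ((xy*)*z)* : 10 states, 12 ε-transitions
  y | x : 6 states, 4 ε-transitions
  (y | x)* : 8 states, 8 ε-transitions
  (y | x)* | x : 12 states, 12 ε-transitions
  ((y | x)* | x)* : 14 states, 16 ε-transitions
  ((xy*)*z)*((y | x)* | x)* : 23 states, 28 ε-transitions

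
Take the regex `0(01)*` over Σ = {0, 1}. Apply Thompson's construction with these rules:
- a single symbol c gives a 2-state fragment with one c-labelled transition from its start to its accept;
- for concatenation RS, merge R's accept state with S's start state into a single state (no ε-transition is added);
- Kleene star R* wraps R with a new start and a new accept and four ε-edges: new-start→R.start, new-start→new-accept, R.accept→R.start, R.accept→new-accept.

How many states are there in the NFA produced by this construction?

6

Per subexpression:
Each of the 3 symbol leaves contributes a 2-state fragment.
  01 = 3 states
  (01)* = 5 states
  0(01)* = 6 states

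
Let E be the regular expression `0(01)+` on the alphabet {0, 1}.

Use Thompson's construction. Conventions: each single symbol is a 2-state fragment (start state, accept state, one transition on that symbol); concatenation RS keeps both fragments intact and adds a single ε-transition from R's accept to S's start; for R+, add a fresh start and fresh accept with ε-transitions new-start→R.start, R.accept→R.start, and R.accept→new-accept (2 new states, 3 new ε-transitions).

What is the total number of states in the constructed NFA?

8

By structural recursion:
Each of the 3 symbol leaves contributes a 2-state fragment.
  01 : 4 states
  (01)+ : 6 states
  0(01)+ : 8 states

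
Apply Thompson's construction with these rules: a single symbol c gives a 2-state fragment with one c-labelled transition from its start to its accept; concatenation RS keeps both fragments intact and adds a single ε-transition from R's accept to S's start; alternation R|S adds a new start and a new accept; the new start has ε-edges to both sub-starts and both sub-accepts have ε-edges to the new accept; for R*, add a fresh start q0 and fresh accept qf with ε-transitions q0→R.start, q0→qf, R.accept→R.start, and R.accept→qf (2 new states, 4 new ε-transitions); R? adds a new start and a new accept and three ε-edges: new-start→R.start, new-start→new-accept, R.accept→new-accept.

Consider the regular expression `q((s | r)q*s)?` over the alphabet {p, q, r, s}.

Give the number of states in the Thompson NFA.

16

Bottom-up over the parse tree:
Each of the 5 symbol leaves contributes a 2-state fragment.
  s | r — 6 states
  q* — 4 states
  (s | r)q*s — 12 states
  ((s | r)q*s)? — 14 states
  q((s | r)q*s)? — 16 states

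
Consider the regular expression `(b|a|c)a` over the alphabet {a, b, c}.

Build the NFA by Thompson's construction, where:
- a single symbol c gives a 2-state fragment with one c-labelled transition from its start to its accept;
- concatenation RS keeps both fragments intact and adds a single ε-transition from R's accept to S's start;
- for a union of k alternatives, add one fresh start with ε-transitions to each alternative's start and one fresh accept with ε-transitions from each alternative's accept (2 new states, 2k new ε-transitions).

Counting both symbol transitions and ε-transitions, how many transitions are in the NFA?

11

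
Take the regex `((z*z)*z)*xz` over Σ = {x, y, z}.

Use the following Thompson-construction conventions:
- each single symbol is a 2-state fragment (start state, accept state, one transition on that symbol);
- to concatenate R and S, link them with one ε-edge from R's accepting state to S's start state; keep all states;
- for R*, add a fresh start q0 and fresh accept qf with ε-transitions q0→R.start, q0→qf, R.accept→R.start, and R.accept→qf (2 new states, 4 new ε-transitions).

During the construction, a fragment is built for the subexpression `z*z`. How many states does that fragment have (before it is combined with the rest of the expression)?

Fragment for `z*z`:
Each of the 2 symbol leaves contributes a 2-state fragment.
  z* = 4 states
  z*z = 6 states

6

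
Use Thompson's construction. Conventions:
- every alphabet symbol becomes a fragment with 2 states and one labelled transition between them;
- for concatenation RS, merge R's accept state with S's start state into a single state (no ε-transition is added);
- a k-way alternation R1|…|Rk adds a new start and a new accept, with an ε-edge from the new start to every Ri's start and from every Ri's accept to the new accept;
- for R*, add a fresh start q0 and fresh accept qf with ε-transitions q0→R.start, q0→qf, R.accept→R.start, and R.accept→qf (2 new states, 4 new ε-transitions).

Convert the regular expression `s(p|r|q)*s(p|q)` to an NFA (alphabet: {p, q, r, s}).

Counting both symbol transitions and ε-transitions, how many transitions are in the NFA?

21

Bottom-up over the parse tree:
Each of the 7 symbol leaves contributes 1 transition (1 symbol, 0 ε).
  p|r|q → 9 transitions (3 symbol, 6 ε)
  (p|r|q)* → 13 transitions (3 symbol, 10 ε)
  p|q → 6 transitions (2 symbol, 4 ε)
  s(p|r|q)*s(p|q) → 21 transitions (7 symbol, 14 ε)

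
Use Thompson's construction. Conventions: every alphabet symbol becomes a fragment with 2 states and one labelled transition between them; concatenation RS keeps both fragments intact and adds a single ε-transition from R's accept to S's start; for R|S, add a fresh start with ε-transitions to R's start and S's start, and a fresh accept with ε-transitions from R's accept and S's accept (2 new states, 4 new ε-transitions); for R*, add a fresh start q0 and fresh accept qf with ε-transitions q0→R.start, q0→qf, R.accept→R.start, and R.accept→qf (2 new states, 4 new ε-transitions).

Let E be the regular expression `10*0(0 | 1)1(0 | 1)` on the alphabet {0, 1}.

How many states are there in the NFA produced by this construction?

Bottom-up over the parse tree:
Each of the 8 symbol leaves contributes a 2-state fragment.
  0* — 4 states
  0 | 1 — 6 states
  0 | 1 — 6 states
  10*0(0 | 1)1(0 | 1) — 22 states

22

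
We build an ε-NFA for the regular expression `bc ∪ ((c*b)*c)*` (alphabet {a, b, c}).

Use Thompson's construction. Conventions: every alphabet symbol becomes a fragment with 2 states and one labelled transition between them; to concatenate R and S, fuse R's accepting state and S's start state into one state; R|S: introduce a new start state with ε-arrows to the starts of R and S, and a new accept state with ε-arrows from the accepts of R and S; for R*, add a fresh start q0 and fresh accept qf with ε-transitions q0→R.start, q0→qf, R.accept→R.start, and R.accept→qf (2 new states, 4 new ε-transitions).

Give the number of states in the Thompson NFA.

Recursing over subexpressions:
Each of the 5 symbol leaves contributes a 2-state fragment.
  bc : 3 states
  c* : 4 states
  c*b : 5 states
  (c*b)* : 7 states
  (c*b)*c : 8 states
  ((c*b)*c)* : 10 states
  bc ∪ ((c*b)*c)* : 15 states

15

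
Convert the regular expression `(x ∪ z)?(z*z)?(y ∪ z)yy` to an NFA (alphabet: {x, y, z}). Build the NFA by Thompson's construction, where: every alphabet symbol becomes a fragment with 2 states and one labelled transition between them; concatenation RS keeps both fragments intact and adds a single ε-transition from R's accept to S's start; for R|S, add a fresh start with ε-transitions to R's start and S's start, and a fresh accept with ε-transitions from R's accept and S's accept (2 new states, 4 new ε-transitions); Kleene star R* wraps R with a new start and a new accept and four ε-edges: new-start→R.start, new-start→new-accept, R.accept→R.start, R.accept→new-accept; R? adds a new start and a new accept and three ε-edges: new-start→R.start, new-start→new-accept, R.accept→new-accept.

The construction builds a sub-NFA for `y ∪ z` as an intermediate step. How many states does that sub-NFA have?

6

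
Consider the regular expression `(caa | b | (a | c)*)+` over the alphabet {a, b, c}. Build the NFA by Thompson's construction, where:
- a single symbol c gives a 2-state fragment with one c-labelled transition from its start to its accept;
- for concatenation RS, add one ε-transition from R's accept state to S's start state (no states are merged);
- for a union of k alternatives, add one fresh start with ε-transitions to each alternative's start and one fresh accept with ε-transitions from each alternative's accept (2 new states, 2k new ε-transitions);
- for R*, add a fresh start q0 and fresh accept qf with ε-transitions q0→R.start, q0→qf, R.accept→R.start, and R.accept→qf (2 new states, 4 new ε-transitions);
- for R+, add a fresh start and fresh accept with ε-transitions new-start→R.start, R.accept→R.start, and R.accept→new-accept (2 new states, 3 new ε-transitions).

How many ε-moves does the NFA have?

By structural recursion:
Each of the 6 symbol leaves contributes 0 ε-transitions.
  caa → 2 ε-transitions
  a | c → 4 ε-transitions
  (a | c)* → 8 ε-transitions
  caa | b | (a | c)* → 16 ε-transitions
  (caa | b | (a | c)*)+ → 19 ε-transitions

19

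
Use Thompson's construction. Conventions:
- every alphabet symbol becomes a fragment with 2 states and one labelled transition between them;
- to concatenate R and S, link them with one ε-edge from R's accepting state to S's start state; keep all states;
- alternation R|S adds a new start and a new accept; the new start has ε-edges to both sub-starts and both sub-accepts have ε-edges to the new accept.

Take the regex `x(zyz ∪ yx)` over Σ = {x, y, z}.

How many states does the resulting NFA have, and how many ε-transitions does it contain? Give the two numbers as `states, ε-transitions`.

By structural recursion:
Each of the 6 symbol leaves contributes 2 states and 0 ε-transitions.
  zyz = 6 states, 2 ε-transitions
  yx = 4 states, 1 ε-transition
  zyz ∪ yx = 12 states, 7 ε-transitions
  x(zyz ∪ yx) = 14 states, 8 ε-transitions

14, 8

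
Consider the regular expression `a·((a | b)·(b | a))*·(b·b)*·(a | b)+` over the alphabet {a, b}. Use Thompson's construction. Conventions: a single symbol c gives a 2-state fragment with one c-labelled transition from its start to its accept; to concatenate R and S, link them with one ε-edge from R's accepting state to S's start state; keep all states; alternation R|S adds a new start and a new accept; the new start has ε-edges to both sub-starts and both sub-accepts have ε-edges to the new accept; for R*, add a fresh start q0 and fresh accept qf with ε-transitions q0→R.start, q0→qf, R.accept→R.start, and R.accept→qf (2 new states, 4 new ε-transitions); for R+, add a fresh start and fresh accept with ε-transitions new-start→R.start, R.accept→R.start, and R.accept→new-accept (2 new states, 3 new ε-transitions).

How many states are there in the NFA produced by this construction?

Per subexpression:
Each of the 9 symbol leaves contributes a 2-state fragment.
  a | b — 6 states
  b | a — 6 states
  (a | b)·(b | a) — 12 states
  ((a | b)·(b | a))* — 14 states
  b·b — 4 states
  (b·b)* — 6 states
  a | b — 6 states
  (a | b)+ — 8 states
  a·((a | b)·(b | a))*·(b·b)*·(a | b)+ — 30 states

30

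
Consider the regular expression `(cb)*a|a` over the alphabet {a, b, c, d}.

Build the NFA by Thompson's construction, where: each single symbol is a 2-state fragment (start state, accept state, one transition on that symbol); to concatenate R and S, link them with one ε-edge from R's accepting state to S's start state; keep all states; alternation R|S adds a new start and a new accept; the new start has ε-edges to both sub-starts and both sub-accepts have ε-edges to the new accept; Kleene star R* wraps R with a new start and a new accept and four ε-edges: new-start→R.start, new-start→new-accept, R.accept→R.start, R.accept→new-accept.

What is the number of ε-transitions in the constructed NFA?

By structural recursion:
Each of the 4 symbol leaves contributes 0 ε-transitions.
  cb — 1 ε-transition
  (cb)* — 5 ε-transitions
  (cb)*a — 6 ε-transitions
  (cb)*a|a — 10 ε-transitions

10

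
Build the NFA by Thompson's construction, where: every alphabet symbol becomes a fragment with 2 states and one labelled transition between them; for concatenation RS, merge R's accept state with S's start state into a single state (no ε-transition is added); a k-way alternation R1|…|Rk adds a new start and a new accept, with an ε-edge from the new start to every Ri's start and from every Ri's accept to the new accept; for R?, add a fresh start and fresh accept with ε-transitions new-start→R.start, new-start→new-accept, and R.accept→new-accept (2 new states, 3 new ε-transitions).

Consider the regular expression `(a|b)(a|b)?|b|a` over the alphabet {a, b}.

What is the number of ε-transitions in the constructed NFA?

Per subexpression:
Each of the 6 symbol leaves contributes 0 ε-transitions.
  a|b : 4 ε-transitions
  a|b : 4 ε-transitions
  (a|b)? : 7 ε-transitions
  (a|b)(a|b)? : 11 ε-transitions
  (a|b)(a|b)?|b|a : 17 ε-transitions

17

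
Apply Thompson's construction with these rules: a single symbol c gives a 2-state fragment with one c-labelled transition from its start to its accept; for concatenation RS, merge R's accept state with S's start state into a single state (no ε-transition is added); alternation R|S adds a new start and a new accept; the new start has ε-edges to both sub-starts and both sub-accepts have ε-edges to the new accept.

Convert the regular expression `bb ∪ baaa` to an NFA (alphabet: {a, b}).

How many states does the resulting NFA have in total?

Per subexpression:
Each of the 6 symbol leaves contributes a 2-state fragment.
  bb : 3 states
  baaa : 5 states
  bb ∪ baaa : 10 states

10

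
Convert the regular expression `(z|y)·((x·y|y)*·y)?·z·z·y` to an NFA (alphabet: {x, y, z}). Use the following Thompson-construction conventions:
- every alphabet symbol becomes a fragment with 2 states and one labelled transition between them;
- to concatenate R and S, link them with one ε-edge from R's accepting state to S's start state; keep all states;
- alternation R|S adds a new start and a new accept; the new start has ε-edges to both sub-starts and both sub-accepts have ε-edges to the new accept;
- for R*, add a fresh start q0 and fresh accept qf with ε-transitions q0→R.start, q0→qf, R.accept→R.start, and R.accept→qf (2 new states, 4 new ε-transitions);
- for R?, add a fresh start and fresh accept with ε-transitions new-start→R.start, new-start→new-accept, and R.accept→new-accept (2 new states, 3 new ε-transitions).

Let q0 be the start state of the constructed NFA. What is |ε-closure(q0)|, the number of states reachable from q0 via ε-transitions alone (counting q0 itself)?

3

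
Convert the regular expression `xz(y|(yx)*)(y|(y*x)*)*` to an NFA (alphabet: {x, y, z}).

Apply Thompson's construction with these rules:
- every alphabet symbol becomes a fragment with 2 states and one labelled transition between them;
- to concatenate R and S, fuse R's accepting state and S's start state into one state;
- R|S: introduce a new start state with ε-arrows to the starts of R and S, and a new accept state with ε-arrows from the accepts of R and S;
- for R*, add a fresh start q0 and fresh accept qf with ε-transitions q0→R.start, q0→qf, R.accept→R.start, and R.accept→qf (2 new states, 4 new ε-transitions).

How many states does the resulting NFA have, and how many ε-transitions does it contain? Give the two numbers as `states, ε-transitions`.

Bottom-up over the parse tree:
Each of the 8 symbol leaves contributes 2 states and 0 ε-transitions.
  yx → 3 states, 0 ε-transitions
  (yx)* → 5 states, 4 ε-transitions
  y|(yx)* → 9 states, 8 ε-transitions
  y* → 4 states, 4 ε-transitions
  y*x → 5 states, 4 ε-transitions
  (y*x)* → 7 states, 8 ε-transitions
  y|(y*x)* → 11 states, 12 ε-transitions
  (y|(y*x)*)* → 13 states, 16 ε-transitions
  xz(y|(yx)*)(y|(y*x)*)* → 23 states, 24 ε-transitions

23, 24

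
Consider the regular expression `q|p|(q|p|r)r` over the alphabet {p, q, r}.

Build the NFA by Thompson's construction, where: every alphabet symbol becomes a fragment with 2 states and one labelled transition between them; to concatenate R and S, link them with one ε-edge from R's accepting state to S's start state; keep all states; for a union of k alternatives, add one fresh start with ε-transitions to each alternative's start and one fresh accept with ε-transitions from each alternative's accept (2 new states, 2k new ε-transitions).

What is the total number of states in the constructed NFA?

Per subexpression:
Each of the 6 symbol leaves contributes a 2-state fragment.
  q|p|r : 8 states
  (q|p|r)r : 10 states
  q|p|(q|p|r)r : 16 states

16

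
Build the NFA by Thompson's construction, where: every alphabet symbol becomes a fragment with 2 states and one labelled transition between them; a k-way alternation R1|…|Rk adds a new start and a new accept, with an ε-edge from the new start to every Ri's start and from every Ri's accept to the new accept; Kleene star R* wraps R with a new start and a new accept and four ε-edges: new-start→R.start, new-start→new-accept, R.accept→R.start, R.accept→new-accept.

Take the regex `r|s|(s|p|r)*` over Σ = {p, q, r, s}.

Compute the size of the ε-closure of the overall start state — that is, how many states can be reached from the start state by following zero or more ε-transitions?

Work bottom-up. For each fragment F, track |ε-closure(F.start)| and whether F's accept lies in that closure (i.e. whether F accepts ε). A single-symbol fragment has closure size 1 and does not accept ε.
  s|p|r — C = 1 + 1 + 1 + 1 = 4 (the new accept is not ε-reachable since no branch accepts ε)
  (s|p|r)* — C = 1 (new start) + 4 (body) + 1 (new accept) = 6
  r|s|(s|p|r)* — C = 1 (new start) + (1 + 1 + 6) + 1 (new accept, since some branch ε-reaches its own accept) = 10

10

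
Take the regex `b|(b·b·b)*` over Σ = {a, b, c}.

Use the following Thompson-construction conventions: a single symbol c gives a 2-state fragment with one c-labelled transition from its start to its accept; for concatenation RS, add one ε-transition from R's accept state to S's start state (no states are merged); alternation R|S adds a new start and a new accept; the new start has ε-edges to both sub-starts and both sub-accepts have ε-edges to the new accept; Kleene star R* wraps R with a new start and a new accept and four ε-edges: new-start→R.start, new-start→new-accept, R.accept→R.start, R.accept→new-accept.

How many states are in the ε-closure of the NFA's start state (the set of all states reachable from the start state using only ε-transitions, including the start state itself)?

6

Compute the ε-closure size of each fragment's start state recursively; a symbol fragment's start has no outgoing ε-edge, so its closure is just itself (size 1).
  b·b·b — same as the first factor's closure: |ε-closure| = 1
  (b·b·b)* — new start has ε-edges to the inner start and to the new accept, so |ε-closure| = 2 + 1 = 3
  b|(b·b·b)* — |ε-closure| = 1 (new start) + (1 + 3) + 1 (new accept, since some branch ε-reaches its own accept) = 6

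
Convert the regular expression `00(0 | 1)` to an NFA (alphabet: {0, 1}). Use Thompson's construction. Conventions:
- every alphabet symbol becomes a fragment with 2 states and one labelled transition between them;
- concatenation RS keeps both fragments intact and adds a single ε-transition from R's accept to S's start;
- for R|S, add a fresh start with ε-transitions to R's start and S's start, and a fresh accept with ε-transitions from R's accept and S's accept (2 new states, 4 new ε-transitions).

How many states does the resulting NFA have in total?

Recursing over subexpressions:
Each of the 4 symbol leaves contributes a 2-state fragment.
  0 | 1 = 6 states
  00(0 | 1) = 10 states

10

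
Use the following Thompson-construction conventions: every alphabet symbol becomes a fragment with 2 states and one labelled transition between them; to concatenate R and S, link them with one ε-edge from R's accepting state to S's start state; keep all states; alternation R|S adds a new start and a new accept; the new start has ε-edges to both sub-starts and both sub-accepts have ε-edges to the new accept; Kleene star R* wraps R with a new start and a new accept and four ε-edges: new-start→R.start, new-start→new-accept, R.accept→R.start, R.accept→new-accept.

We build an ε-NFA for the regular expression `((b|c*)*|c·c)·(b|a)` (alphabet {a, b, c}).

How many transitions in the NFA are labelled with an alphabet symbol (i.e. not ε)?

6

Bottom-up over the parse tree:
Each of the 6 symbol leaves contributes exactly 1 symbol transition.
  c* : 1 symbol transition
  b|c* : 2 symbol transitions
  (b|c*)* : 2 symbol transitions
  c·c : 2 symbol transitions
  (b|c*)*|c·c : 4 symbol transitions
  b|a : 2 symbol transitions
  ((b|c*)*|c·c)·(b|a) : 6 symbol transitions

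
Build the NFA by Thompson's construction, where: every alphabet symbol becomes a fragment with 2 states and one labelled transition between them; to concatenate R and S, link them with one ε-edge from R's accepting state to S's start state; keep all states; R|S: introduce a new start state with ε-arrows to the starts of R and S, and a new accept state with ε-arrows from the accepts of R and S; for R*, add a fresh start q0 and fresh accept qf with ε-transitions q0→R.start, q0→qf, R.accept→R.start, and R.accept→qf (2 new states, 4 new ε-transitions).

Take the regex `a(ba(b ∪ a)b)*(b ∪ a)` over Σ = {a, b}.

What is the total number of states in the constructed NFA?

Building bottom-up:
Each of the 8 symbol leaves contributes a 2-state fragment.
  b ∪ a → 6 states
  ba(b ∪ a)b → 12 states
  (ba(b ∪ a)b)* → 14 states
  b ∪ a → 6 states
  a(ba(b ∪ a)b)*(b ∪ a) → 22 states

22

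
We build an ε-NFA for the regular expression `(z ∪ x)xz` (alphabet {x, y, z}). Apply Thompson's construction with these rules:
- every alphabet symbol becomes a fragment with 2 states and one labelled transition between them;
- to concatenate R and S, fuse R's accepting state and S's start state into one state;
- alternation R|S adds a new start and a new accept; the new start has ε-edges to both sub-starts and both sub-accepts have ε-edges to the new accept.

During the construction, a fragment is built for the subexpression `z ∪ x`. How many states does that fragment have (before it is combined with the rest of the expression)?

6

Fragment for `z ∪ x`:
Each of the 2 symbol leaves contributes a 2-state fragment.
  z ∪ x = 6 states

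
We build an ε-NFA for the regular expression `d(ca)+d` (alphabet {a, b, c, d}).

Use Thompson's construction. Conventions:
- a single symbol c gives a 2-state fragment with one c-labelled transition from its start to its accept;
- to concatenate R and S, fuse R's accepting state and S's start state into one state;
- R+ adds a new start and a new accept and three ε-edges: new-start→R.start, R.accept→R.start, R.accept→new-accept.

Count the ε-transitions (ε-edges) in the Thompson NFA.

3

By structural recursion:
Each of the 4 symbol leaves contributes 0 ε-transitions.
  ca : 0 ε-transitions
  (ca)+ : 3 ε-transitions
  d(ca)+d : 3 ε-transitions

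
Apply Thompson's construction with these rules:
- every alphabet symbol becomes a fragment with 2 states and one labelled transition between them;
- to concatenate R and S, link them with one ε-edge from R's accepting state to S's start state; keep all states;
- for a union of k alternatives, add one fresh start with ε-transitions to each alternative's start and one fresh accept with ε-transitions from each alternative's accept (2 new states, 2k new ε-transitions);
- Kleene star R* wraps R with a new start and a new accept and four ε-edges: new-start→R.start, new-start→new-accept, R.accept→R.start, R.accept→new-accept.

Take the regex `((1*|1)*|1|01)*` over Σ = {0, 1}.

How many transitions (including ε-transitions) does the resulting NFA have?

28

By structural recursion:
Each of the 5 symbol leaves contributes 1 transition (1 symbol, 0 ε).
  1* — 5 transitions (1 symbol, 4 ε)
  1*|1 — 10 transitions (2 symbol, 8 ε)
  (1*|1)* — 14 transitions (2 symbol, 12 ε)
  01 — 3 transitions (2 symbol, 1 ε)
  (1*|1)*|1|01 — 24 transitions (5 symbol, 19 ε)
  ((1*|1)*|1|01)* — 28 transitions (5 symbol, 23 ε)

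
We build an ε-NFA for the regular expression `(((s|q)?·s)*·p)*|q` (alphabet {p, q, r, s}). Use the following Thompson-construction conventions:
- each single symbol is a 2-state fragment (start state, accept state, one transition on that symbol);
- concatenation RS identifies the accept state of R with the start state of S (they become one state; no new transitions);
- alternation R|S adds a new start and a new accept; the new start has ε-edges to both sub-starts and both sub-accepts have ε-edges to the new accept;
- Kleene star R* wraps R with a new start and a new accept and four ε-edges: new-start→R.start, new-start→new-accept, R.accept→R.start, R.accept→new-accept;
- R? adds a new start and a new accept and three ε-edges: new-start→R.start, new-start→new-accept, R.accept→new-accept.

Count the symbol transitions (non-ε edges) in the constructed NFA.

5

Recursing over subexpressions:
Each of the 5 symbol leaves contributes exactly 1 symbol transition.
  s|q : 2 symbol transitions
  (s|q)? : 2 symbol transitions
  (s|q)?·s : 3 symbol transitions
  ((s|q)?·s)* : 3 symbol transitions
  ((s|q)?·s)*·p : 4 symbol transitions
  (((s|q)?·s)*·p)* : 4 symbol transitions
  (((s|q)?·s)*·p)*|q : 5 symbol transitions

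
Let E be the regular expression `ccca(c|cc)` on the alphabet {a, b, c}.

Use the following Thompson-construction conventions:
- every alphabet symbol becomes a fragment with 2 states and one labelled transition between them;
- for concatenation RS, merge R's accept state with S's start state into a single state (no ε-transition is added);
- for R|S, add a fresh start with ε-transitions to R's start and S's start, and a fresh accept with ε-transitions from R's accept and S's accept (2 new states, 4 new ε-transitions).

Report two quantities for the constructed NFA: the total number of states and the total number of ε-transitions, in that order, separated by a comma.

11, 4

By structural recursion:
Each of the 7 symbol leaves contributes 2 states and 0 ε-transitions.
  cc — 3 states, 0 ε-transitions
  c|cc — 7 states, 4 ε-transitions
  ccca(c|cc) — 11 states, 4 ε-transitions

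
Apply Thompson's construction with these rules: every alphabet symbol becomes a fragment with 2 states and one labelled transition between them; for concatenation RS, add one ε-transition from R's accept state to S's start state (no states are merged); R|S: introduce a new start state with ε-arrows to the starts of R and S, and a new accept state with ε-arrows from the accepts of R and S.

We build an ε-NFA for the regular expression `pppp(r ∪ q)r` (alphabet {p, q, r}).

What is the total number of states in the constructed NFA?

Recursing over subexpressions:
Each of the 7 symbol leaves contributes a 2-state fragment.
  r ∪ q = 6 states
  pppp(r ∪ q)r = 16 states

16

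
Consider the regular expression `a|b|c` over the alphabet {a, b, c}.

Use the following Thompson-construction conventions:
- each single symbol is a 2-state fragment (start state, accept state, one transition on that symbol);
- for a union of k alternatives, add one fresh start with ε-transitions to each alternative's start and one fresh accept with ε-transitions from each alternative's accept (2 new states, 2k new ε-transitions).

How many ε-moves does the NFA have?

By structural recursion:
Each of the 3 symbol leaves contributes 0 ε-transitions.
  a|b|c = 6 ε-transitions

6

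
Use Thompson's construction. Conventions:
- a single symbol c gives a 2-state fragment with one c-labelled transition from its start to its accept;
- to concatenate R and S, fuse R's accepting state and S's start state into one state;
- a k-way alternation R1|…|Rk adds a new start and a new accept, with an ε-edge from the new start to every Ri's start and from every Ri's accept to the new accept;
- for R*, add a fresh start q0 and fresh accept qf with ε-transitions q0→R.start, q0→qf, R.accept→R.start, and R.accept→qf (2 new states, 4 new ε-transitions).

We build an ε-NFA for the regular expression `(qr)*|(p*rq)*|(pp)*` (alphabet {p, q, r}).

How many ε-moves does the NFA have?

22

Bottom-up over the parse tree:
Each of the 7 symbol leaves contributes 0 ε-transitions.
  qr — 0 ε-transitions
  (qr)* — 4 ε-transitions
  p* — 4 ε-transitions
  p*rq — 4 ε-transitions
  (p*rq)* — 8 ε-transitions
  pp — 0 ε-transitions
  (pp)* — 4 ε-transitions
  (qr)*|(p*rq)*|(pp)* — 22 ε-transitions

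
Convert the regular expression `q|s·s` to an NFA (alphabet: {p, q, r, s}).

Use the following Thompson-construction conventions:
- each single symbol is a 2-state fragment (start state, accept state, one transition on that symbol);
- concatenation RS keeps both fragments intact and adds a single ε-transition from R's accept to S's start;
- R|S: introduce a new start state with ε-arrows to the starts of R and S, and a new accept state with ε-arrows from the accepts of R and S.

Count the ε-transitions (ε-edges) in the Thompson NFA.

5

By structural recursion:
Each of the 3 symbol leaves contributes 0 ε-transitions.
  s·s → 1 ε-transition
  q|s·s → 5 ε-transitions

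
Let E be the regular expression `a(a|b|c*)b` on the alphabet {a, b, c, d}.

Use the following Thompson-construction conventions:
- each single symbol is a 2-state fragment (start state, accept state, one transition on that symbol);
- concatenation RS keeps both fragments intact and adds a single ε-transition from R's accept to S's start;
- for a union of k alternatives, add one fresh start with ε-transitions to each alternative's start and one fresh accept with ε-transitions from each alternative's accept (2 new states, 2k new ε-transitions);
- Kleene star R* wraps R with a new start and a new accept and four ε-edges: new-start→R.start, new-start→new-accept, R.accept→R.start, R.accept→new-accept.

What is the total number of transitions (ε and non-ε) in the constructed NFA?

Per subexpression:
Each of the 5 symbol leaves contributes 1 transition (1 symbol, 0 ε).
  c* : 5 transitions (1 symbol, 4 ε)
  a|b|c* : 13 transitions (3 symbol, 10 ε)
  a(a|b|c*)b : 17 transitions (5 symbol, 12 ε)

17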